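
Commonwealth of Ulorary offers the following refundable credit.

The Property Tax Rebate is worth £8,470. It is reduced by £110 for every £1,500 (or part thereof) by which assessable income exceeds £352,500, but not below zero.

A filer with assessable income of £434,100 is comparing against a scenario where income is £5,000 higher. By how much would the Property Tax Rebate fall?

At £434,100 — income exceeds £352,500 by £81,600, which is 55 full-or-partial £1,500 increments; reduction = 55 × £110 = £6,050, leaving £2,420.
At £439,100 — income exceeds £352,500 by £86,600, which is 58 full-or-partial £1,500 increments; reduction = 58 × £110 = £6,380, leaving £2,090.
Lost: £2,420 − £2,090 = £330.

£330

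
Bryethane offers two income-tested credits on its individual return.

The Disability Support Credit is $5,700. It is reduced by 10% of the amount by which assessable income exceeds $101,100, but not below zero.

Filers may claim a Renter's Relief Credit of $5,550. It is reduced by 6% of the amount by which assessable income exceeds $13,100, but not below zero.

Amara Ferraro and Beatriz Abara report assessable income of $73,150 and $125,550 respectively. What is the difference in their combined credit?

Amara ($73,150): Disability Support Credit: $73,150 is at or below the $101,100 threshold, so the full $5,700 applies. Renter's Relief Credit: 6% of the $60,050 excess over $13,100 is $3,603; credit = $5,550 − $3,603 = $1,947. total $5,700 + $1,947 = $7,647
Beatriz ($125,550): Disability Support Credit: 10% of the $24,450 excess over $101,100 is $2,445; credit = $5,700 − $2,445 = $3,255. Renter's Relief Credit: 6% of the $112,450 excess over $13,100 is $6,747 ≥ base, so the credit is $0. total $3,255 + $0 = $3,255
Difference: |$7,647 − $3,255| = $4,392.

$4,392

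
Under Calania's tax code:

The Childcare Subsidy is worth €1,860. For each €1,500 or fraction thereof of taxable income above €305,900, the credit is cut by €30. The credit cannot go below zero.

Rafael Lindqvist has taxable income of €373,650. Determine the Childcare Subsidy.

€480

Childcare Subsidy: income exceeds €305,900 by €67,750, which is 46 full-or-partial €1,500 increments; reduction = 46 × €30 = €1,380, leaving €480.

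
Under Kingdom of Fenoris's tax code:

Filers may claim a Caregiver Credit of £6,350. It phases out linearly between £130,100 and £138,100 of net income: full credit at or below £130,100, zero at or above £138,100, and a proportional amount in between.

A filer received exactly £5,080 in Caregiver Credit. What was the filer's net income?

£131,700

£5,080 is 5,080/6,350 of the full £6,350, so 1,270/6,350 of the £8,000 range has been used: income = £130,100 + £8,000 × 1,270/6,350 = £131,700.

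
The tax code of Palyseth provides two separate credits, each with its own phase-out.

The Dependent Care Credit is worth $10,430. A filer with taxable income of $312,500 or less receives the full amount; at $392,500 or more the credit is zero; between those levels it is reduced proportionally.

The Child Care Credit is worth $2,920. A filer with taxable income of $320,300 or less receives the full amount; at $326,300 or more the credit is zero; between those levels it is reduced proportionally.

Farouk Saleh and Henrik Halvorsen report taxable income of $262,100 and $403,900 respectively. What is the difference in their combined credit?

$13,350

Farouk ($262,100): Dependent Care Credit: $262,100 is at or below the $312,500 threshold, so the full $10,430 applies. Child Care Credit: $262,100 is at or below the $320,300 threshold, so the full $2,920 applies. total $10,430 + $2,920 = $13,350
Henrik ($403,900): Dependent Care Credit: $403,900 is at or above $392,500, so the credit is $0. Child Care Credit: $403,900 is at or above $326,300, so the credit is $0. total $0 + $0 = $0
Difference: |$13,350 − $0| = $13,350.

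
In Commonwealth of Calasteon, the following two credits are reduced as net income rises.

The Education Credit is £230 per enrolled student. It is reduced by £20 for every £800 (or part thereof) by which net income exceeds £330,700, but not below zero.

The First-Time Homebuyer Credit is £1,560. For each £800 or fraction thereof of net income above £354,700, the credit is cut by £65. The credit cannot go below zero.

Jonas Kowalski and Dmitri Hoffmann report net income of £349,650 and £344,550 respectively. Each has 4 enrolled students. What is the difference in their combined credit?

£120

Jonas (£349,650): Education Credit: base = 4 × £230 = £920. income exceeds £330,700 by £18,950, which is 24 full-or-partial £800 increments; reduction = 24 × £20 = £480, leaving £440. First-Time Homebuyer Credit: £349,650 is at or below the £354,700 threshold, so the full £1,560 applies. total £440 + £1,560 = £2,000
Dmitri (£344,550): Education Credit: base = 4 × £230 = £920. income exceeds £330,700 by £13,850, which is 18 full-or-partial £800 increments; reduction = 18 × £20 = £360, leaving £560. First-Time Homebuyer Credit: £344,550 is at or below the £354,700 threshold, so the full £1,560 applies. total £560 + £1,560 = £2,120
Difference: |£2,000 − £2,120| = £120.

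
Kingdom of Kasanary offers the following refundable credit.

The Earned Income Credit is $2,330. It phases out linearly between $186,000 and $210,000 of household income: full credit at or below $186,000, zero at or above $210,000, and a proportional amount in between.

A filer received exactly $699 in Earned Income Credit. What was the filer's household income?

$699 is 699/2,330 of the full $2,330, so 1,631/2,330 of the $24,000 range has been used: income = $186,000 + $24,000 × 1,631/2,330 = $202,800.

$202,800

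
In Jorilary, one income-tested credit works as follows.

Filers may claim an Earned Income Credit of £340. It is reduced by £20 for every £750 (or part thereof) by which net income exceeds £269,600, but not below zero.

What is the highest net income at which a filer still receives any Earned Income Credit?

£281,600

After 16 increments the reduction is 16 × £20 = £320, leaving £20; one more increment wipes it out. Increment 16 ends at excess 16 × £750 = £12,000, so the highest qualifying income is £269,600 + £12,000 = £281,600.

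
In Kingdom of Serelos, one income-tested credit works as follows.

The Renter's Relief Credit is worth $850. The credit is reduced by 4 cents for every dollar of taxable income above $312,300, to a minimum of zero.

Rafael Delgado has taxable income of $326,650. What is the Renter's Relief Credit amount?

Renter's Relief Credit: 4% of the $14,350 excess over $312,300 is $574; credit = $850 − $574 = $276.

$276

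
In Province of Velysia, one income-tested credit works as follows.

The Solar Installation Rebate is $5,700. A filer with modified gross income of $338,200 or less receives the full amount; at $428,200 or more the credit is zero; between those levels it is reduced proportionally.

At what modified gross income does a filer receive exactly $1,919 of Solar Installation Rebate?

$1,919 is 1,919/5,700 of the full $5,700, so 3,781/5,700 of the $90,000 range has been used: income = $338,200 + $90,000 × 3,781/5,700 = $397,900.

$397,900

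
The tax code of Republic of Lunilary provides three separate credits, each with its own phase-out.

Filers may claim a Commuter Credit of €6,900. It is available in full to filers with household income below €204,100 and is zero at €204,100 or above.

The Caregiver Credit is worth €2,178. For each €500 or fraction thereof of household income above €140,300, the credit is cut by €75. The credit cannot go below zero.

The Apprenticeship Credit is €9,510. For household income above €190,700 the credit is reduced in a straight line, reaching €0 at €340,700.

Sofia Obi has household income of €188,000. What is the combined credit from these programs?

Commuter Credit: €188,000 is below the €204,100 cutoff, so the full €6,900 applies.
Caregiver Credit: income exceeds €140,300 by €47,700 → 96 increments × €75 = €7,200 ≥ base, so the credit is €0.
Apprenticeship Credit: €188,000 is at or below the €190,700 threshold, so the full €9,510 applies.
Total: €6,900 + €0 + €9,510 = €16,410.

€16,410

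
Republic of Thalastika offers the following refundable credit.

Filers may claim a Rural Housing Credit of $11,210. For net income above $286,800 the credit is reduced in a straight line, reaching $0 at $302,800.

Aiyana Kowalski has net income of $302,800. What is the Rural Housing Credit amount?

$0

Rural Housing Credit: $302,800 is at or above $302,800, so the credit is $0.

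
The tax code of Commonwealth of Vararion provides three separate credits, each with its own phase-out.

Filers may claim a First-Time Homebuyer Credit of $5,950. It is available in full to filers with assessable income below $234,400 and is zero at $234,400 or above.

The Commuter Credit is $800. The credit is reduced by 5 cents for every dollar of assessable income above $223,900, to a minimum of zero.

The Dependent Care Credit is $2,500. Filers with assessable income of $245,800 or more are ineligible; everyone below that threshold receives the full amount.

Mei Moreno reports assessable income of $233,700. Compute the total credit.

First-Time Homebuyer Credit: $233,700 is below the $234,400 cutoff, so the full $5,950 applies.
Commuter Credit: 5% of the $9,800 excess over $223,900 is $490; credit = $800 − $490 = $310.
Dependent Care Credit: $233,700 is below the $245,800 cutoff, so the full $2,500 applies.
Total: $5,950 + $310 + $2,500 = $8,760.

$8,760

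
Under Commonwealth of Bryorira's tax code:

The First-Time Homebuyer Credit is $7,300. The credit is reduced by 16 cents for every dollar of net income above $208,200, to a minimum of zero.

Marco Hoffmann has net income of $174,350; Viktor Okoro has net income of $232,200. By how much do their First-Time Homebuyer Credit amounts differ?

$3,840

Marco ($174,350): First-Time Homebuyer Credit: $174,350 is at or below the $208,200 threshold, so the full $7,300 applies.
Viktor ($232,200): First-Time Homebuyer Credit: 16% of the $24,000 excess over $208,200 is $3,840; credit = $7,300 − $3,840 = $3,460.
Difference: |$7,300 − $3,460| = $3,840.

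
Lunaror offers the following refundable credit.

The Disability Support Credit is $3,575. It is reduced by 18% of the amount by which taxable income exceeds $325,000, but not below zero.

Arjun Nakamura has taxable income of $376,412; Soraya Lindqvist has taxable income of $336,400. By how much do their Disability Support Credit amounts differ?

Arjun ($376,412): Disability Support Credit: 18% of the $51,412 excess over $325,000 is $9,254.16 ≥ base, so the credit is $0.
Soraya ($336,400): Disability Support Credit: 18% of the $11,400 excess over $325,000 is $2,052; credit = $3,575 − $2,052 = $1,523.
Difference: |$0 − $1,523| = $1,523.

$1,523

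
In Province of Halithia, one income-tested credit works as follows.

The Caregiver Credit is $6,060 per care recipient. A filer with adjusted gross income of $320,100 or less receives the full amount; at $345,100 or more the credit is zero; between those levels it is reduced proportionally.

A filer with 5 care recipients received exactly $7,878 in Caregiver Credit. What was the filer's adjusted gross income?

Full credit = 5 × $6,060 = $30,300.
$7,878 is 7,878/30,300 of the full $30,300, so 22,422/30,300 of the $25,000 range has been used: income = $320,100 + $25,000 × 22,422/30,300 = $338,600.

$338,600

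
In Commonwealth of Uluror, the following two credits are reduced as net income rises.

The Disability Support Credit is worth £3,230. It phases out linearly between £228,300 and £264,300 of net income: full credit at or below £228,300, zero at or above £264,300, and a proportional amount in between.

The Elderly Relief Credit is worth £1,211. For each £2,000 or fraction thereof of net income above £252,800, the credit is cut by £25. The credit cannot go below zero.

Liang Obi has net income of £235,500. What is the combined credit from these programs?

£3,795

Disability Support Credit: £235,500 is £7,200 into a £36,000 phase-out range, leaving 28,800/36,000 of the credit: £3,230 × 28,800/36,000 = £2,584.
Elderly Relief Credit: £235,500 is at or below the £252,800 threshold, so the full £1,211 applies.
Total: £2,584 + £1,211 = £3,795.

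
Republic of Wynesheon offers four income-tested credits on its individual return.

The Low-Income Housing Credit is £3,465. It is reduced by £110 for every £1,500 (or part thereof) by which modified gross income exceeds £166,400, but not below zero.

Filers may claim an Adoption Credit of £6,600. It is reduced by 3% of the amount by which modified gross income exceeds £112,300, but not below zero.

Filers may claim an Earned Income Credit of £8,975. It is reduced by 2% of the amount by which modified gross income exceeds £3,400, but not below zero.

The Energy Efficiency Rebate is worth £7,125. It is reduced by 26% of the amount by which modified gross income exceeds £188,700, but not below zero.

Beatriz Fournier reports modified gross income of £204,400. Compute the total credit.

£12,440

Low-Income Housing Credit: income exceeds £166,400 by £38,000, which is 26 full-or-partial £1,500 increments; reduction = 26 × £110 = £2,860, leaving £605.
Adoption Credit: 3% of the £92,100 excess over £112,300 is £2,763; credit = £6,600 − £2,763 = £3,837.
Earned Income Credit: 2% of the £201,000 excess over £3,400 is £4,020; credit = £8,975 − £4,020 = £4,955.
Energy Efficiency Rebate: 26% of the £15,700 excess over £188,700 is £4,082; credit = £7,125 − £4,082 = £3,043.
Total: £605 + £3,837 + £4,955 + £3,043 = £12,440.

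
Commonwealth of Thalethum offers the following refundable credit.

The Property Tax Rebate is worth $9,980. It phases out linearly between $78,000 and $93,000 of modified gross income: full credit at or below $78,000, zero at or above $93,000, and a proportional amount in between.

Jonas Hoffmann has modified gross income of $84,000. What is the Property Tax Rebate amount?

Property Tax Rebate: $84,000 is $6,000 into a $15,000 phase-out range, leaving 9,000/15,000 of the credit: $9,980 × 9,000/15,000 = $5,988.

$5,988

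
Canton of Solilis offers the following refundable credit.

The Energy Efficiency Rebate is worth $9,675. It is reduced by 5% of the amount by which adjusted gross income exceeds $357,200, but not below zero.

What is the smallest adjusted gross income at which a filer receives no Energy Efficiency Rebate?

$550,700

The credit falls by 5% of each dollar above $357,200, so it reaches zero when the excess is $9,675 / 5% = $193,500: income = $357,200 + $193,500 = $550,700.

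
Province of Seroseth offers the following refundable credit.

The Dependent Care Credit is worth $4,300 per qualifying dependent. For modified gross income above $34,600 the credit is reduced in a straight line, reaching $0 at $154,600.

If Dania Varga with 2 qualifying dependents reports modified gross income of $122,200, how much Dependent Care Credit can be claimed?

$2,322

Dependent Care Credit: base = 2 × $4,300 = $8,600. $122,200 is $87,600 into a $120,000 phase-out range, leaving 32,400/120,000 of the credit: $8,600 × 32,400/120,000 = $2,322.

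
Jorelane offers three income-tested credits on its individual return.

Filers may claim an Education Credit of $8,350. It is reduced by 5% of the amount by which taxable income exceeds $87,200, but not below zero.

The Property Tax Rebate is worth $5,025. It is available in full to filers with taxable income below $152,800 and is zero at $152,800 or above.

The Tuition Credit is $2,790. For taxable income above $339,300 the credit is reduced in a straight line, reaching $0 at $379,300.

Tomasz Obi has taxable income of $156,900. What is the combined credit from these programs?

$7,655

Education Credit: 5% of the $69,700 excess over $87,200 is $3,485; credit = $8,350 − $3,485 = $4,865.
Property Tax Rebate: $156,900 meets or exceeds the $152,800 cutoff, so the credit is $0.
Tuition Credit: $156,900 is at or below the $339,300 threshold, so the full $2,790 applies.
Total: $4,865 + $0 + $2,790 = $7,655.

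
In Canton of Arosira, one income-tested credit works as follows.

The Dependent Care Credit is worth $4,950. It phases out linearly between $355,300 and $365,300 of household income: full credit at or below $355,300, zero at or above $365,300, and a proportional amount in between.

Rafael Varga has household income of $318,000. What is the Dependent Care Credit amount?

$4,950

Dependent Care Credit: $318,000 is at or below the $355,300 threshold, so the full $4,950 applies.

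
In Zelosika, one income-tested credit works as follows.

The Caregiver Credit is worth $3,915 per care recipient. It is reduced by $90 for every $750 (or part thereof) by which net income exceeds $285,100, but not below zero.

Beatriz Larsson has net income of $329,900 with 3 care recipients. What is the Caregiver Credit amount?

Caregiver Credit: base = 3 × $3,915 = $11,745. income exceeds $285,100 by $44,800, which is 60 full-or-partial $750 increments; reduction = 60 × $90 = $5,400, leaving $6,345.

$6,345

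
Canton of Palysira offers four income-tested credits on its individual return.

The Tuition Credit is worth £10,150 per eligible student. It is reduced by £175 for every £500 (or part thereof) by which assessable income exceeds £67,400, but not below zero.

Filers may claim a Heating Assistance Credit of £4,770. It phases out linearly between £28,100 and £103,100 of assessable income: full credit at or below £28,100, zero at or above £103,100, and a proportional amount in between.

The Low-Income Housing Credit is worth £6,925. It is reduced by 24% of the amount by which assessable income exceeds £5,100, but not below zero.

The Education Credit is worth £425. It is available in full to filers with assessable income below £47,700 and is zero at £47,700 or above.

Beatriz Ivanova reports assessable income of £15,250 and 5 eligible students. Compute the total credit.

Tuition Credit: base = 5 × £10,150 = £50,750. £15,250 is at or below the £67,400 threshold, so the full £50,750 applies.
Heating Assistance Credit: £15,250 is at or below the £28,100 threshold, so the full £4,770 applies.
Low-Income Housing Credit: 24% of the £10,150 excess over £5,100 is £2,436; credit = £6,925 − £2,436 = £4,489.
Education Credit: £15,250 is below the £47,700 cutoff, so the full £425 applies.
Total: £50,750 + £4,770 + £4,489 + £425 = £60,434.

£60,434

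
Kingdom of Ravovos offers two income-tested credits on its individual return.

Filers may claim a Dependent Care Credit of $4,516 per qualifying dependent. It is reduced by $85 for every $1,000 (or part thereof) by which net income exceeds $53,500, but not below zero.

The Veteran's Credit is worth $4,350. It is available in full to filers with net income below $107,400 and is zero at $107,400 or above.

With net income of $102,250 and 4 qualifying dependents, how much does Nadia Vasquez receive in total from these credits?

$18,249

Dependent Care Credit: base = 4 × $4,516 = $18,064. income exceeds $53,500 by $48,750, which is 49 full-or-partial $1,000 increments; reduction = 49 × $85 = $4,165, leaving $13,899.
Veteran's Credit: $102,250 is below the $107,400 cutoff, so the full $4,350 applies.
Total: $13,899 + $4,350 = $18,249.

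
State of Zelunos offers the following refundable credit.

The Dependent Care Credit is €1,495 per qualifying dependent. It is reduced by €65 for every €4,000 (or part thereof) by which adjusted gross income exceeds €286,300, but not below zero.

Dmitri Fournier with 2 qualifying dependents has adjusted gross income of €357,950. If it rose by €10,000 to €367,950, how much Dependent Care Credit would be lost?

€195

At €357,950 — base = 2 × €1,495 = €2,990. income exceeds €286,300 by €71,650, which is 18 full-or-partial €4,000 increments; reduction = 18 × €65 = €1,170, leaving €1,820.
At €367,950 — base = 2 × €1,495 = €2,990. income exceeds €286,300 by €81,650, which is 21 full-or-partial €4,000 increments; reduction = 21 × €65 = €1,365, leaving €1,625.
Lost: €1,820 − €1,625 = €195.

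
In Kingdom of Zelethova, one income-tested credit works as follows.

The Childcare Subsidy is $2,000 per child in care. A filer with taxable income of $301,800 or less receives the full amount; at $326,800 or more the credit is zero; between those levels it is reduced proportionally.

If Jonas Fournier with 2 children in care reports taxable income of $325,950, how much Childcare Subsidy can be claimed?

$136

Childcare Subsidy: base = 2 × $2,000 = $4,000. $325,950 is $24,150 into a $25,000 phase-out range, leaving 850/25,000 of the credit: $4,000 × 850/25,000 = $136.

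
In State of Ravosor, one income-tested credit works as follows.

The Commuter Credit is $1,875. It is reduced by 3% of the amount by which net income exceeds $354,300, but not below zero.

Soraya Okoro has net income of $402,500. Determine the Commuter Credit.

$429

Commuter Credit: 3% of the $48,200 excess over $354,300 is $1,446; credit = $1,875 − $1,446 = $429.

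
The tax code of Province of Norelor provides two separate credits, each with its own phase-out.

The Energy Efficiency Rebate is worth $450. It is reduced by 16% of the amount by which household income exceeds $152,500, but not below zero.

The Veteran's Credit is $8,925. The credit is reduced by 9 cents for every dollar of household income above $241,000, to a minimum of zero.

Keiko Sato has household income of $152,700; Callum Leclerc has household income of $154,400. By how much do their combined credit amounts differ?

Keiko ($152,700): Energy Efficiency Rebate: 16% of the $200 excess over $152,500 is $32; credit = $450 − $32 = $418. Veteran's Credit: $152,700 is at or below the $241,000 threshold, so the full $8,925 applies. total $418 + $8,925 = $9,343
Callum ($154,400): Energy Efficiency Rebate: 16% of the $1,900 excess over $152,500 is $304; credit = $450 − $304 = $146. Veteran's Credit: $154,400 is at or below the $241,000 threshold, so the full $8,925 applies. total $146 + $8,925 = $9,071
Difference: |$9,343 − $9,071| = $272.

$272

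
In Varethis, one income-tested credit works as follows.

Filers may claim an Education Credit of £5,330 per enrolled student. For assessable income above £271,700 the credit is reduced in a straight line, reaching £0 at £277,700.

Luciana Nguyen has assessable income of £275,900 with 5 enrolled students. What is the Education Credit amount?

£7,995

Education Credit: base = 5 × £5,330 = £26,650. £275,900 is £4,200 into a £6,000 phase-out range, leaving 1,800/6,000 of the credit: £26,650 × 1,800/6,000 = £7,995.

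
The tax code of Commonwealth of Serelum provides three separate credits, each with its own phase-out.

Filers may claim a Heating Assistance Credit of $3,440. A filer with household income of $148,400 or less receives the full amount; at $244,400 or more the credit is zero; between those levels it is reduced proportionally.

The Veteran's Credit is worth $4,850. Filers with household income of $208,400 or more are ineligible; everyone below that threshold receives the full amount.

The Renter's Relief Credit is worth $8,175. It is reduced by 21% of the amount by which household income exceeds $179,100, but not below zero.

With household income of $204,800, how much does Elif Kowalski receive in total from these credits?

$9,047

Heating Assistance Credit: $204,800 is $56,400 into a $96,000 phase-out range, leaving 39,600/96,000 of the credit: $3,440 × 39,600/96,000 = $1,419.
Veteran's Credit: $204,800 is below the $208,400 cutoff, so the full $4,850 applies.
Renter's Relief Credit: 21% of the $25,700 excess over $179,100 is $5,397; credit = $8,175 − $5,397 = $2,778.
Total: $1,419 + $4,850 + $2,778 = $9,047.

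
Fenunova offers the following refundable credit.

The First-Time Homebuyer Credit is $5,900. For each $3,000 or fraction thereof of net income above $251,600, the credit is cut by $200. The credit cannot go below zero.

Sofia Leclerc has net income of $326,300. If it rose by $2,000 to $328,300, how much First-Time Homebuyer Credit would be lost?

At $326,300 — income exceeds $251,600 by $74,700, which is 25 full-or-partial $3,000 increments; reduction = 25 × $200 = $5,000, leaving $900.
At $328,300 — income exceeds $251,600 by $76,700, which is 26 full-or-partial $3,000 increments; reduction = 26 × $200 = $5,200, leaving $700.
Lost: $900 − $700 = $200.

$200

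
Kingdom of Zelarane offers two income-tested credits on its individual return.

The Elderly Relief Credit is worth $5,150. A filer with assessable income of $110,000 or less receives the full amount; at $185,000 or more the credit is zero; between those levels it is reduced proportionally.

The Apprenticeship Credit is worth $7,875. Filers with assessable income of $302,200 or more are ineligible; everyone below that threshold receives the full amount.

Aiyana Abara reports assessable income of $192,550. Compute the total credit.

Elderly Relief Credit: $192,550 is at or above $185,000, so the credit is $0.
Apprenticeship Credit: $192,550 is below the $302,200 cutoff, so the full $7,875 applies.
Total: $0 + $7,875 = $7,875.

$7,875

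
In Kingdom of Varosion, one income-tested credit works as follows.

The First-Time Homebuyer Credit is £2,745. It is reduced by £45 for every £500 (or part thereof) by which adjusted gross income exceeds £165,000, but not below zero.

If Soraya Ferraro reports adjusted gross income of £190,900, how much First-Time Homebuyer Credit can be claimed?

£405

First-Time Homebuyer Credit: income exceeds £165,000 by £25,900, which is 52 full-or-partial £500 increments; reduction = 52 × £45 = £2,340, leaving £405.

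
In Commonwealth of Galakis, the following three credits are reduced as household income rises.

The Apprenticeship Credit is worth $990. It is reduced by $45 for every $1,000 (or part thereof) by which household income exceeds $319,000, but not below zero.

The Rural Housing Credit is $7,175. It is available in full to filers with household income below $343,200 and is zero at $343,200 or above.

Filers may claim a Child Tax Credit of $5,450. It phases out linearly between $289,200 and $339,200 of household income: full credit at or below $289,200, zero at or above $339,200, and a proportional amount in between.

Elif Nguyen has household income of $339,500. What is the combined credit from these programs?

Apprenticeship Credit: income exceeds $319,000 by $20,500, which is 21 full-or-partial $1,000 increments; reduction = 21 × $45 = $945, leaving $45.
Rural Housing Credit: $339,500 is below the $343,200 cutoff, so the full $7,175 applies.
Child Tax Credit: $339,500 is at or above $339,200, so the credit is $0.
Total: $45 + $7,175 + $0 = $7,220.

$7,220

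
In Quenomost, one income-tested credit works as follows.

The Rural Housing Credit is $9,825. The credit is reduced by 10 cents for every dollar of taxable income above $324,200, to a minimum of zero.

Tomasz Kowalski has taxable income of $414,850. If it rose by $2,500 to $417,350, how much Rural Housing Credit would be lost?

$250

At $414,850 — 10% of the $90,650 excess over $324,200 is $9,065; credit = $9,825 − $9,065 = $760.
At $417,350 — 10% of the $93,150 excess over $324,200 is $9,315; credit = $9,825 − $9,315 = $510.
Lost: $760 − $510 = $250.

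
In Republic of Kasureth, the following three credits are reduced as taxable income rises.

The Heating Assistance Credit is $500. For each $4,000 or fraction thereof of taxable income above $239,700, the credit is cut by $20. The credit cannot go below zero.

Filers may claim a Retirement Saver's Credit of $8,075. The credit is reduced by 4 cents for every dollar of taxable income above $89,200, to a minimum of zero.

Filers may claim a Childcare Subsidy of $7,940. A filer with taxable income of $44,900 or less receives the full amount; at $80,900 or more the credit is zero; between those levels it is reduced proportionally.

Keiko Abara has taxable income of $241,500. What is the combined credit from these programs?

$2,463

Heating Assistance Credit: income exceeds $239,700 by $1,800, which is 1 full-or-partial $4,000 increment; reduction = 1 × $20 = $20, leaving $480.
Retirement Saver's Credit: 4% of the $152,300 excess over $89,200 is $6,092; credit = $8,075 − $6,092 = $1,983.
Childcare Subsidy: $241,500 is at or above $80,900, so the credit is $0.
Total: $480 + $1,983 + $0 = $2,463.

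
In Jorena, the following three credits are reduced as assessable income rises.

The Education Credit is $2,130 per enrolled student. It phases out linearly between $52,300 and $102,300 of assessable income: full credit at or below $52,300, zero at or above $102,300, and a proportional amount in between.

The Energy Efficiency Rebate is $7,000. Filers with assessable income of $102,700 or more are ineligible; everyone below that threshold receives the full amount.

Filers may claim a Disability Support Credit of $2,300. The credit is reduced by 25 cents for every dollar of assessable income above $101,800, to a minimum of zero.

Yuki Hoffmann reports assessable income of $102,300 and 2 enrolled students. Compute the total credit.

$9,175

Education Credit: base = 2 × $2,130 = $4,260. $102,300 is at or above $102,300, so the credit is $0.
Energy Efficiency Rebate: $102,300 is below the $102,700 cutoff, so the full $7,000 applies.
Disability Support Credit: 25% of the $500 excess over $101,800 is $125; credit = $2,300 − $125 = $2,175.
Total: $0 + $7,000 + $2,175 = $9,175.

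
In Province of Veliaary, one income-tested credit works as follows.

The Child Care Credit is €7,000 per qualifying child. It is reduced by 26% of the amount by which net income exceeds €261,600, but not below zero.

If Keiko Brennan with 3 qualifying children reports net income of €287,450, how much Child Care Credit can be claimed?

Child Care Credit: base = 3 × €7,000 = €21,000. 26% of the €25,850 excess over €261,600 is €6,721; credit = €21,000 − €6,721 = €14,279.

€14,279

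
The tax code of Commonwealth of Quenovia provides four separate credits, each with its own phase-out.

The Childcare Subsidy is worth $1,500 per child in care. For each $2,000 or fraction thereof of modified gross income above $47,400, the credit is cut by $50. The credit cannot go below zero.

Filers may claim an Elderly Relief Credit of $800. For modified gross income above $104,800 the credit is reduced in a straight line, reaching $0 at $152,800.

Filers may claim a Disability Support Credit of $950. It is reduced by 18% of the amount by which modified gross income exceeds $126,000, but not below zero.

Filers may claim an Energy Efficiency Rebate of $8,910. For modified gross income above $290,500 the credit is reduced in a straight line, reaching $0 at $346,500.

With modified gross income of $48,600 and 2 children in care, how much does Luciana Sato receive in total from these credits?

$13,610

Childcare Subsidy: base = 2 × $1,500 = $3,000. income exceeds $47,400 by $1,200, which is 1 full-or-partial $2,000 increment; reduction = 1 × $50 = $50, leaving $2,950.
Elderly Relief Credit: $48,600 is at or below the $104,800 threshold, so the full $800 applies.
Disability Support Credit: $48,600 is at or below the $126,000 threshold, so the full $950 applies.
Energy Efficiency Rebate: $48,600 is at or below the $290,500 threshold, so the full $8,910 applies.
Total: $2,950 + $800 + $950 + $8,910 = $13,610.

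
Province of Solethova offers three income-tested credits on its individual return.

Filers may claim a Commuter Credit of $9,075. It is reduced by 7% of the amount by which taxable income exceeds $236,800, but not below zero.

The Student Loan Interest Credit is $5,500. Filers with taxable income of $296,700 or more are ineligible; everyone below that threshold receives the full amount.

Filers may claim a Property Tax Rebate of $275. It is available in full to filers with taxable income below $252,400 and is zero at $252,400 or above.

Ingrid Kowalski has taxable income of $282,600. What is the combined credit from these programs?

$11,369

Commuter Credit: 7% of the $45,800 excess over $236,800 is $3,206; credit = $9,075 − $3,206 = $5,869.
Student Loan Interest Credit: $282,600 is below the $296,700 cutoff, so the full $5,500 applies.
Property Tax Rebate: $282,600 meets or exceeds the $252,400 cutoff, so the credit is $0.
Total: $5,869 + $5,500 + $0 = $11,369.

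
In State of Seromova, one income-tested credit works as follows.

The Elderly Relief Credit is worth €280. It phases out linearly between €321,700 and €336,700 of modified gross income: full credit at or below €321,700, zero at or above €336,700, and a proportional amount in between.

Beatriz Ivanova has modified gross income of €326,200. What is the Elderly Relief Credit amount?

Elderly Relief Credit: €326,200 is €4,500 into a €15,000 phase-out range, leaving 10,500/15,000 of the credit: €280 × 10,500/15,000 = €196.

€196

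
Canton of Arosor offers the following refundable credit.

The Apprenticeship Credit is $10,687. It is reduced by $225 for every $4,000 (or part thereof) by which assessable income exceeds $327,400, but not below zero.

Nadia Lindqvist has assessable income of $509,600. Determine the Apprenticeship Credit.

Apprenticeship Credit: income exceeds $327,400 by $182,200, which is 46 full-or-partial $4,000 increments; reduction = 46 × $225 = $10,350, leaving $337.

$337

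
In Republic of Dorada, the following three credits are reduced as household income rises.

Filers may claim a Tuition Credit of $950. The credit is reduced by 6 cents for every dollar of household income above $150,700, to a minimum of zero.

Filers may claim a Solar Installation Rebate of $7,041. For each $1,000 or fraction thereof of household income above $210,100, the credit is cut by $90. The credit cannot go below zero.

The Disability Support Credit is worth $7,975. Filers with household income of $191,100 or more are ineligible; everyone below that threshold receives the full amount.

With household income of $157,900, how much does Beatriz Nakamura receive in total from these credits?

Tuition Credit: 6% of the $7,200 excess over $150,700 is $432; credit = $950 − $432 = $518.
Solar Installation Rebate: $157,900 is at or below the $210,100 threshold, so the full $7,041 applies.
Disability Support Credit: $157,900 is below the $191,100 cutoff, so the full $7,975 applies.
Total: $518 + $7,041 + $7,975 = $15,534.

$15,534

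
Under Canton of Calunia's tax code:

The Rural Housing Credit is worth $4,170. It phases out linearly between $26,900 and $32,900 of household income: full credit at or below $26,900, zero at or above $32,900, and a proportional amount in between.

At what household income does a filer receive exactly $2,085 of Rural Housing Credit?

$29,900

$2,085 is 2,085/4,170 of the full $4,170, so 2,085/4,170 of the $6,000 range has been used: income = $26,900 + $6,000 × 2,085/4,170 = $29,900.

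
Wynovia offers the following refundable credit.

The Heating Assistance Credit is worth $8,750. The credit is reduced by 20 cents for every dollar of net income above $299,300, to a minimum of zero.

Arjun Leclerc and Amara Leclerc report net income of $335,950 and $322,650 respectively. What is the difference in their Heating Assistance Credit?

Arjun ($335,950): Heating Assistance Credit: 20% of the $36,650 excess over $299,300 is $7,330; credit = $8,750 − $7,330 = $1,420.
Amara ($322,650): Heating Assistance Credit: 20% of the $23,350 excess over $299,300 is $4,670; credit = $8,750 − $4,670 = $4,080.
Difference: |$1,420 − $4,080| = $2,660.

$2,660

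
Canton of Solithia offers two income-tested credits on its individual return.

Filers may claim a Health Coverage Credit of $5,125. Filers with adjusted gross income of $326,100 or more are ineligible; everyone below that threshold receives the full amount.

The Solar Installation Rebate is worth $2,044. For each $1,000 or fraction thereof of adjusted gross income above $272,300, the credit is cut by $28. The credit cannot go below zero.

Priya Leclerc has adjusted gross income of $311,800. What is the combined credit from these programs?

Health Coverage Credit: $311,800 is below the $326,100 cutoff, so the full $5,125 applies.
Solar Installation Rebate: income exceeds $272,300 by $39,500, which is 40 full-or-partial $1,000 increments; reduction = 40 × $28 = $1,120, leaving $924.
Total: $5,125 + $924 = $6,049.

$6,049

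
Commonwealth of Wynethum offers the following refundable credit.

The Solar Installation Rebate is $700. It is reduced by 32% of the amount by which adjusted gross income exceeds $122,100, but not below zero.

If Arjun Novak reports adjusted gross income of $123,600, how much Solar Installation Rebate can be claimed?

$220

Solar Installation Rebate: 32% of the $1,500 excess over $122,100 is $480; credit = $700 − $480 = $220.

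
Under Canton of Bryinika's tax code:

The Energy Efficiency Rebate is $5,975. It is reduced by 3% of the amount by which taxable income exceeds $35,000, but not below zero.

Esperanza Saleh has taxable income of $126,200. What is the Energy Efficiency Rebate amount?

Energy Efficiency Rebate: 3% of the $91,200 excess over $35,000 is $2,736; credit = $5,975 − $2,736 = $3,239.

$3,239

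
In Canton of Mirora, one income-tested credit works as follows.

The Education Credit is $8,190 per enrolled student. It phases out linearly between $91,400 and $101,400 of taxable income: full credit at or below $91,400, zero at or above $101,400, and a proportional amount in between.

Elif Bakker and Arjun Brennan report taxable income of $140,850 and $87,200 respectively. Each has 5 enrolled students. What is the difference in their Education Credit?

$40,950

Elif ($140,850): Education Credit: base = 5 × $8,190 = $40,950. $140,850 is at or above $101,400, so the credit is $0.
Arjun ($87,200): Education Credit: base = 5 × $8,190 = $40,950. $87,200 is at or below the $91,400 threshold, so the full $40,950 applies.
Difference: |$0 − $40,950| = $40,950.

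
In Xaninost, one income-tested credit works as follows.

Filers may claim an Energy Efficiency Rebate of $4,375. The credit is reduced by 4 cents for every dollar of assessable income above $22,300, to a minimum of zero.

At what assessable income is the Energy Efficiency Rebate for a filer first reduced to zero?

The credit falls by 4% of each dollar above $22,300, so it reaches zero when the excess is $4,375 / 4% = $109,375: income = $22,300 + $109,375 = $131,675.

$131,675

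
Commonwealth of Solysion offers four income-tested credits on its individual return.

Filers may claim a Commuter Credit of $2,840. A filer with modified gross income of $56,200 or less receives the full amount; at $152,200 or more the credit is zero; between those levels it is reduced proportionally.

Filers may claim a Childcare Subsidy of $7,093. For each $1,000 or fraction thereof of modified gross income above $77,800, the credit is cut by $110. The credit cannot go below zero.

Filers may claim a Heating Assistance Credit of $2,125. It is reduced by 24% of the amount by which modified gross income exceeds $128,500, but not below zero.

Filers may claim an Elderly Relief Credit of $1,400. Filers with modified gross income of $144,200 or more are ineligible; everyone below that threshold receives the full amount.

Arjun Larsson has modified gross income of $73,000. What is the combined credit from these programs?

Commuter Credit: $73,000 is $16,800 into a $96,000 phase-out range, leaving 79,200/96,000 of the credit: $2,840 × 79,200/96,000 = $2,343.
Childcare Subsidy: $73,000 is at or below the $77,800 threshold, so the full $7,093 applies.
Heating Assistance Credit: $73,000 is at or below the $128,500 threshold, so the full $2,125 applies.
Elderly Relief Credit: $73,000 is below the $144,200 cutoff, so the full $1,400 applies.
Total: $2,343 + $7,093 + $2,125 + $1,400 = $12,961.

$12,961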